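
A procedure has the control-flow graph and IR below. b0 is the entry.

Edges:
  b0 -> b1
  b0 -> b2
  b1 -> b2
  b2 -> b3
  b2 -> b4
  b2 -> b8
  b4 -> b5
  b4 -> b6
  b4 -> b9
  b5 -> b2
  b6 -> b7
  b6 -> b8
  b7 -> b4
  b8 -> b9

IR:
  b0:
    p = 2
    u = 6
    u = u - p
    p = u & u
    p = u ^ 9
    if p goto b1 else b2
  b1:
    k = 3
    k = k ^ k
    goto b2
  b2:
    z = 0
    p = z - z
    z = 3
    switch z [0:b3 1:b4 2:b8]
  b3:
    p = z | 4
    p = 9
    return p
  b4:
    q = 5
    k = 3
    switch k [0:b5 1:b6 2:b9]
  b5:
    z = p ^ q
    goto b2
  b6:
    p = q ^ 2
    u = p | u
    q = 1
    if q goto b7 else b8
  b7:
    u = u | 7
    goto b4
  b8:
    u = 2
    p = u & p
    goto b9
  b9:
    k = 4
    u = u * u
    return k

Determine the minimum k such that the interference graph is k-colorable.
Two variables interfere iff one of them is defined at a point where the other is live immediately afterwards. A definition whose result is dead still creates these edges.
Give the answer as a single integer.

Answer: 4

Derivation:
Per-block:
  b0: def={p,u} ue=∅
  b1: def={k} ue=∅
  b2: def={p,z} ue=∅
  b3: def={p} ue={z}
  b4: def={k,q} ue=∅
  b5: def={z} ue={p,q}
  b6: def={p,q,u} ue={q,u}
  b7: def={u} ue={u}
  b8: def={p,u} ue={p}
  b9: def={k,u} ue={u}

Liveness:
  live b0: ∅→{u}
  live b1: {u}→{u}
  live b2: {u}→{p,u,z}
  live b3: {z}→∅
  live b4: {p,u}→{p,q,u}
  live b5: {p,q,u}→{u}
  live b6: {q,u}→{p,u}
  live b7: {p,u}→{p,u}
  live b8: {p}→{u}
  live b9: {u}→∅

Interference:
  k: {p,q,u}
  p: {k,q,u,z}
  q: {k,p,u}
  u: {k,p,q,z}
  z: {p,u}

Colouring:
  {k,p,q,u} pairwise interfere (4-clique) ⇒ χ ≥ 4
  4-colouring: r0={p}  r1={u}  r2={k,z}  r3={q}
  χ = 4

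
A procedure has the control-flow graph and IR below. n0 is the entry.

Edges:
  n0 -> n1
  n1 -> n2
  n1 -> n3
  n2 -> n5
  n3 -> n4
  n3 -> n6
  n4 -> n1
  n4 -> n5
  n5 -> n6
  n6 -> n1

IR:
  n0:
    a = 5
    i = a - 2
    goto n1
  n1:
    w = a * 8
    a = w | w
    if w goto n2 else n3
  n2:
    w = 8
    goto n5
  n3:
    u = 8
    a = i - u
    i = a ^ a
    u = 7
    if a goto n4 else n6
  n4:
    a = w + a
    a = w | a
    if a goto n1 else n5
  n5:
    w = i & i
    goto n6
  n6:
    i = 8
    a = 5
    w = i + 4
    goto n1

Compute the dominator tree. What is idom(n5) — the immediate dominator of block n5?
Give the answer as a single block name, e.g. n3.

idom tree: n1←n0 n2←n1 n3←n1 n4←n3 n5←n1 n6←n1
Dom∩ at merges:
  n1: preds {n0,n4,n6}: {n0} ∩ {n0,n1,n3,n4} ∩ {n0,n1,n6} = {n0}; idom=n0
  n5: preds {n2,n4}: {n0,n1,n2} ∩ {n0,n1,n3,n4} = {n0,n1}; idom=n1
  n6: preds {n3,n5}: {n0,n1,n3} ∩ {n0,n1,n5} = {n0,n1}; idom=n1

idom(n5) = n1

Answer: n1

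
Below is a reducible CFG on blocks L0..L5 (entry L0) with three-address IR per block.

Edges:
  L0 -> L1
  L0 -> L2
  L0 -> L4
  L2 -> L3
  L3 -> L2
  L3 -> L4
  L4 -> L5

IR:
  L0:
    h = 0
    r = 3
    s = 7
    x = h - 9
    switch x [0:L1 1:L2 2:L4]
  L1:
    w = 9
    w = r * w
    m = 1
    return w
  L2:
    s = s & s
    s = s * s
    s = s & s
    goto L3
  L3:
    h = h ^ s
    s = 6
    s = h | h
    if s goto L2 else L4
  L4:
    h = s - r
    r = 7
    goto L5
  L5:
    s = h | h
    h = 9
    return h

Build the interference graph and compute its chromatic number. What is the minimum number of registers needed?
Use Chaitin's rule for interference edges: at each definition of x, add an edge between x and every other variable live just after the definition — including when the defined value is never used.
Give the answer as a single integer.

Per-block:
  L0 def {h,r,s,x} use ∅
  L1 def {m,w} use {r}
  L2 def {s} use {s}
  L3 def {h,s} use {h,s}
  L4 def {h,r} use {r,s}
  L5 def {h,s} use {h}

Backward fixpoint:
  L0: in=∅ out={h,r,s}
  L1: in={r} out=∅
  L2: in={h,r,s} out={h,r,s}
  L3: in={h,r,s} out={h,r,s}
  L4: in={r,s} out={h}
  L5: in={h} out=∅

Conflict graph:
  h: {r,s,x}
  m: {w}
  r: {h,s,w,x}
  s: {h,r,x}
  w: {m,r}
  x: {h,r,s}

Chromatic number:
  clique {h,r,s,x} ⇒ need ≥ 4
  4-colouring: c0={m,r}  c1={h,w}  c2={s}  c3={x}
  χ = 4

Answer: 4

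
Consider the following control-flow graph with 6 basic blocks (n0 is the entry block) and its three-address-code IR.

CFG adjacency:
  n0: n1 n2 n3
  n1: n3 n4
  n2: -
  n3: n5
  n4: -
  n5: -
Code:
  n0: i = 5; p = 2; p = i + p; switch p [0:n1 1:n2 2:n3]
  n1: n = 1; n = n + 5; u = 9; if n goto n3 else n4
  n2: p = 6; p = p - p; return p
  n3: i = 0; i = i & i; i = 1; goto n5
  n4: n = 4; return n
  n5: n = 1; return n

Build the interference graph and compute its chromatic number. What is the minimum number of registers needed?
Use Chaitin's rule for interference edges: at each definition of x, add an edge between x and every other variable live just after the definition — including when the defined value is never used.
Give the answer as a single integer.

Answer: 2

Derivation:
Per-block:
  n0: def={i,p} ue=∅
  n1: def={n,u} ue=∅
  n2: def={p} ue=∅
  n3: def={i} ue=∅
  n4: def={n} ue=∅
  n5: def={n} ue=∅

Live sets:
  n0: in=∅ out=∅
  n1: in=∅ out=∅
  n2: in=∅ out=∅
  n3: in=∅ out=∅
  n4: in=∅ out=∅
  n5: in=∅ out=∅

Interfere edges:
  i — {p}
  n — {u}
  p — {i}
  u — {n}

Chromatic number:
  lower bound: {i,p} mutually conflict ⇒ χ ≥ 2
  2-colouring: r0={i,n}  r1={p,u}
  χ = 2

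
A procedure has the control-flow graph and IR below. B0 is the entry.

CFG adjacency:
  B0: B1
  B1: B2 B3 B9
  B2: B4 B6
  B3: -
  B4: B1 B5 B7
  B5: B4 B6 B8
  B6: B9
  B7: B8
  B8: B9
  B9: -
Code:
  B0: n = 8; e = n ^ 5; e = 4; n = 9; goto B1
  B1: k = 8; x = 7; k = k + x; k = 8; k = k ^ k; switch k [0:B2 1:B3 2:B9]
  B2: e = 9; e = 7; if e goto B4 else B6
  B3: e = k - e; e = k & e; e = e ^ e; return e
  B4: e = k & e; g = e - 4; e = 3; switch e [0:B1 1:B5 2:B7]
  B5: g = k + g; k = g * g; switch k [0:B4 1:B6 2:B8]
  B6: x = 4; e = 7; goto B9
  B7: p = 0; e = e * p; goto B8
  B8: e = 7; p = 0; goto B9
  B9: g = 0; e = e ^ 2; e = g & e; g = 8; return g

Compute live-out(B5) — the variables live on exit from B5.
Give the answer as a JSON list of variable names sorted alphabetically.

Answer: ["e", "k"]

Derivation:
def/use:
  B0: {e,n} / ∅
  B1: {k,x} / ∅
  B2: {e} / ∅
  B3: {e} / {e,k}
  B4: {e,g} / {e,k}
  B5: {g,k} / {g,k}
  B6: {e,x} / ∅
  B7: {e,p} / {e}
  B8: {e,p} / ∅
  B9: {e,g} / {e}

Liveness:
  live B0: ∅→{e}
  live B1: {e}→{e,k}
  live B2: {k}→{e,k}
  live B3: {e,k}→∅
  live B4: {e,k}→{e,g,k}
  live B5: {e,g,k}→{e,k}
  live B6: ∅→{e}
  live B7: {e}→∅
  live B8: ∅→{e}
  live B9: {e}→∅

live-out(B5) = ["e", "k"]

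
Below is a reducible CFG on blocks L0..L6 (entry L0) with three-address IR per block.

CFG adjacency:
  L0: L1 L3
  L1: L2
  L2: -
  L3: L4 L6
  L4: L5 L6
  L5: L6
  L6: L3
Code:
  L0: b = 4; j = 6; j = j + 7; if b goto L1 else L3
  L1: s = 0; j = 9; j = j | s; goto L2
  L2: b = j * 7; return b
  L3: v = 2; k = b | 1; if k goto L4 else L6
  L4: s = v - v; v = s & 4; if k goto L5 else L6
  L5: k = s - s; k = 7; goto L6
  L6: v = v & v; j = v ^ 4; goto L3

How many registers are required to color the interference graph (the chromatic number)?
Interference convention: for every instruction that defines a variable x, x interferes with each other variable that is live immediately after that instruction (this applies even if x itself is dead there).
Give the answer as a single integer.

Answer: 4

Derivation:
Per-block:
  L0: {b,j} / ∅
  L1: {j,s} / ∅
  L2: {b} / {j}
  L3: {k,v} / {b}
  L4: {s,v} / {k,v}
  L5: {k} / {s}
  L6: {j,v} / {v}

Live sets:
  L0: in=∅ out={b}
  L1: in=∅ out={j}
  L2: in={j} out=∅
  L3: in={b} out={b,k,v}
  L4: in={b,k,v} out={b,s,v}
  L5: in={b,s,v} out={b,v}
  L6: in={b,v} out={b}

Interference:
  b — {j,k,s,v}
  j — {b,s}
  k — {b,s,v}
  s — {b,j,k,v}
  v — {b,k,s}

Chromatic number:
  lower bound: {b,k,s,v} mutually conflict ⇒ χ ≥ 4
  4-colouring: R0={b}  R1={s}  R2={j,k}  R3={v}
  χ = 4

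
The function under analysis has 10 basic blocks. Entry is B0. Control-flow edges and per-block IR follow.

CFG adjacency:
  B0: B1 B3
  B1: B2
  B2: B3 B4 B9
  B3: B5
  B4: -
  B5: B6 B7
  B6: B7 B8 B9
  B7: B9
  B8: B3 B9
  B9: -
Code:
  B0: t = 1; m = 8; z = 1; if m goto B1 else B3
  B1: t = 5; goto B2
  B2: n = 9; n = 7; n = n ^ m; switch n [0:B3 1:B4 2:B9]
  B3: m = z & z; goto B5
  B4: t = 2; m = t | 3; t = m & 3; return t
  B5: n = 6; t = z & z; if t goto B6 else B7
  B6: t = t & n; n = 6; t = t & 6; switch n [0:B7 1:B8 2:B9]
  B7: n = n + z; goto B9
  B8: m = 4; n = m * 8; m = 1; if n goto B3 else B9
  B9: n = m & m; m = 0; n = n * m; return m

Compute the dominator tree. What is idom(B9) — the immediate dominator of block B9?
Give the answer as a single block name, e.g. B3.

Answer: B0

Derivation:
idom tree: B1←B0 B2←B1 B3←B0 B4←B2 B5←B3 B6←B5 B7←B5 B8←B6 B9←B0
Dom∩ at merges:
  B3: preds {B0,B2,B8}: {B0} ∩ {B0,B1,B2} ∩ {B0,B3,B5,B6,B8} = {B0}; idom=B0
  B7: preds {B5,B6}: {B0,B3,B5} ∩ {B0,B3,B5,B6} = {B0,B3,B5}; idom=B5
  B9: preds {B2,B6,B7,B8}: {B0,B1,B2} ∩ {B0,B3,B5,B6} ∩ {B0,B3,B5,B7} ∩ {B0,B3,B5,B6,B8} = {B0}; idom=B0

idom(B9) = B0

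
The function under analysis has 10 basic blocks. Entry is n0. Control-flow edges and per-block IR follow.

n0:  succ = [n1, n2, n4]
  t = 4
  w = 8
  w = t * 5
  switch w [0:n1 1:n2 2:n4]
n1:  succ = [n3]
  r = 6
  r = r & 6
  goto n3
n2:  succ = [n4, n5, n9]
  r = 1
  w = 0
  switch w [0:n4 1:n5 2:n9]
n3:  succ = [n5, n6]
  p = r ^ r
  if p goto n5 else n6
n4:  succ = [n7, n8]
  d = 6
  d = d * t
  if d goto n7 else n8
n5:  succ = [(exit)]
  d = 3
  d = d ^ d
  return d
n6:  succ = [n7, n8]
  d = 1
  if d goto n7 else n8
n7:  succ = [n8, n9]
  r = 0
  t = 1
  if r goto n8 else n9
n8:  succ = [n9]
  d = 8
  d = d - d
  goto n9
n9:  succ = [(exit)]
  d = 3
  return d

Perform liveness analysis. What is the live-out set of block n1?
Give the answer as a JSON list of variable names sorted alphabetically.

Block summaries:
  n0: {t,w} / ∅
  n1: {r} / ∅
  n2: {r,w} / ∅
  n3: {p} / {r}
  n4: {d} / {t}
  n5: {d} / ∅
  n6: {d} / ∅
  n7: {r,t} / ∅
  n8: {d} / ∅
  n9: {d} / ∅

Backward fixpoint:
  n0 li=∅ lo={t}
  n1 li=∅ lo={r}
  n2 li={t} lo={t}
  n3 li={r} lo=∅
  n4 li={t} lo=∅
  n5 li=∅ lo=∅
  n6 li=∅ lo=∅
  n7 li=∅ lo=∅
  n8 li=∅ lo=∅
  n9 li=∅ lo=∅

live-out(n1) = ["r"]

Answer: ["r"]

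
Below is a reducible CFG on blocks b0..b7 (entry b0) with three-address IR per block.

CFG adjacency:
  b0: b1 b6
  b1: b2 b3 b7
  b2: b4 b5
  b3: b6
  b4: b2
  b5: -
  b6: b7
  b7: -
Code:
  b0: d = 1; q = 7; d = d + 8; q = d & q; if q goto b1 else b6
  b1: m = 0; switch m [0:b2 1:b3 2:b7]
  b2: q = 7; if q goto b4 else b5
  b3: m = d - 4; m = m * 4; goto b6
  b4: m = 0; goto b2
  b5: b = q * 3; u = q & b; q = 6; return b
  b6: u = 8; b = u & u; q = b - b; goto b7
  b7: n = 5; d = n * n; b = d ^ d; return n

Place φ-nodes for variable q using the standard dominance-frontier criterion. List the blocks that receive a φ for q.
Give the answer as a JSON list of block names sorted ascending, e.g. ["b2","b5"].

Answer: ["b2", "b7"]

Derivation:
idom tree: b1←b0 b2←b1 b3←b1 b4←b2 b5←b2 b6←b0 b7←b0
Dom∩ at merges:
  b2: preds {b1,b4}: {b0,b1} ∩ {b0,b1,b2,b4} = {b0,b1}; idom=b1
  b6: preds {b0,b3}: {b0} ∩ {b0,b1,b3} = {b0}; idom=b0
  b7: preds {b1,b6}: {b0,b1} ∩ {b0,b6} = {b0}; idom=b0

DF derivation:
  b2←b1: walk · to b1
  b2←b4: walk b4→b2 to b1
  b6←b0: walk · to b0
  b6←b3: walk b3→b1 to b0
  b7←b1: walk b1 to b0
  b7←b6: walk b6 to b0
  DF(b0)=∅
  DF(b1)={b6,b7}
  DF(b2)={b2}
  DF(b3)={b6}
  DF(b4)={b2}
  DF(b5)=∅
  DF(b6)={b7}
  DF(b7)=∅

φ for q: defs {b0,b2,b5,b6}
  DF⁺ = {b2,b7}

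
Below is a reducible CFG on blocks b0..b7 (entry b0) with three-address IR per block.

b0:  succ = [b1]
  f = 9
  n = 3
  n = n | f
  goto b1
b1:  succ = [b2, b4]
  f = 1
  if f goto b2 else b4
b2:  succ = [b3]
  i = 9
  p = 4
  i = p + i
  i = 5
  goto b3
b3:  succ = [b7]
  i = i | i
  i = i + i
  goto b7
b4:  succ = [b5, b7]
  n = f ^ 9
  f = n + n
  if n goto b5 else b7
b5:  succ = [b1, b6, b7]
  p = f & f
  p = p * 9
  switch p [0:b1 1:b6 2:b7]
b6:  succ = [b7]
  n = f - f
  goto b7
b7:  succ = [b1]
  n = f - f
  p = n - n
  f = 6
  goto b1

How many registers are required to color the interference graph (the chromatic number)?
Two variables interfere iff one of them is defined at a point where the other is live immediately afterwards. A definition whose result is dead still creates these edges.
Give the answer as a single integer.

def/use:
  b0: def={f,n} ue=∅
  b1: def={f} ue=∅
  b2: def={i,p} ue=∅
  b3: def={i} ue={i}
  b4: def={f,n} ue={f}
  b5: def={p} ue={f}
  b6: def={n} ue={f}
  b7: def={f,n,p} ue={f}

Liveness:
  b0: in=∅ out=∅
  b1: in=∅ out={f}
  b2: in={f} out={f,i}
  b3: in={f,i} out={f}
  b4: in={f} out={f}
  b5: in={f} out={f}
  b6: in={f} out={f}
  b7: in={f} out=∅

Interfere edges:
  f↔{i,n,p}
  i↔{f,p}
  n↔{f}
  p↔{f,i}

Colouring:
  lower bound: {f,i,p} mutually conflict ⇒ χ ≥ 3
  assign f→r0 i→r1 n→r1 p→r2 — no edge inside a register ⇒ χ ≤ 3
  χ = 3

Answer: 3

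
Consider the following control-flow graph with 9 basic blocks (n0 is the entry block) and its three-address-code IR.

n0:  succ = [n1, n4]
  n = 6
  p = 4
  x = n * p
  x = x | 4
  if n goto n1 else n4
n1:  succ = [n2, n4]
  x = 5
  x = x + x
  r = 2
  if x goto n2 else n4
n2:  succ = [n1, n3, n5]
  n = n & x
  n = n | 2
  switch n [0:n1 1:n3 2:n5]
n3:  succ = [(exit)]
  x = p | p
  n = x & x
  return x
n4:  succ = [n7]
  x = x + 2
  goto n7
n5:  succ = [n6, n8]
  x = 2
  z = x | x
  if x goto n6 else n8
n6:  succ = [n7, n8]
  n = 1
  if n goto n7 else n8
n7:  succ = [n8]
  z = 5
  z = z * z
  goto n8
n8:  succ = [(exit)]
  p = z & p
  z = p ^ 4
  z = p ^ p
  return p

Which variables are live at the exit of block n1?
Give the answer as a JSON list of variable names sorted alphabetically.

Answer: ["n", "p", "x"]

Derivation:
Per-block:
  n0: def={n,p,x} ue=∅
  n1: def={r,x} ue=∅
  n2: def={n} ue={n,x}
  n3: def={n,x} ue={p}
  n4: def={x} ue={x}
  n5: def={x,z} ue=∅
  n6: def={n} ue=∅
  n7: def={z} ue=∅
  n8: def={p,z} ue={p,z}

Liveness:
  live n0: ∅→{n,p,x}
  live n1: {n,p}→{n,p,x}
  live n2: {n,p,x}→{n,p}
  live n3: {p}→∅
  live n4: {p,x}→{p}
  live n5: {p}→{p,z}
  live n6: {p,z}→{p,z}
  live n7: {p}→{p,z}
  live n8: {p,z}→∅

live-out(n1) = ["n", "p", "x"]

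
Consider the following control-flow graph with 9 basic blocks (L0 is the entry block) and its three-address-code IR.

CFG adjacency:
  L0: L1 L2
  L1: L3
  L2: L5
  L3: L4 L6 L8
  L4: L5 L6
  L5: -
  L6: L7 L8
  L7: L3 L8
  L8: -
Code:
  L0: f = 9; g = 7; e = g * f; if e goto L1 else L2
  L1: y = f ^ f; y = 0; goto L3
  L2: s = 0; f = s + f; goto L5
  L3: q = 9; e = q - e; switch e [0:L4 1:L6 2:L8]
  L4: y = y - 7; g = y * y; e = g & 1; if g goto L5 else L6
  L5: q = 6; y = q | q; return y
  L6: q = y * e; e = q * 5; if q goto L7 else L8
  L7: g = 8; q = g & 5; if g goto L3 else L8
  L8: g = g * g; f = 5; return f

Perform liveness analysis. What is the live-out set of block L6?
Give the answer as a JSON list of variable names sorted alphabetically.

Answer: ["e", "g", "y"]

Derivation:
def/use:
  L0: def={e,f,g} ue=∅
  L1: def={y} ue={f}
  L2: def={f,s} ue={f}
  L3: def={e,q} ue={e}
  L4: def={e,g,y} ue={y}
  L5: def={q,y} ue=∅
  L6: def={e,q} ue={e,y}
  L7: def={g,q} ue=∅
  L8: def={f,g} ue={g}

Backward fixpoint:
  L0 li=∅ lo={e,f,g}
  L1 li={e,f,g} lo={e,g,y}
  L2 li={f} lo=∅
  L3 li={e,g,y} lo={e,g,y}
  L4 li={y} lo={e,g,y}
  L5 li=∅ lo=∅
  L6 li={e,g,y} lo={e,g,y}
  L7 li={e,y} lo={e,g,y}
  L8 li={g} lo=∅

live-out(L6) = ["e", "g", "y"]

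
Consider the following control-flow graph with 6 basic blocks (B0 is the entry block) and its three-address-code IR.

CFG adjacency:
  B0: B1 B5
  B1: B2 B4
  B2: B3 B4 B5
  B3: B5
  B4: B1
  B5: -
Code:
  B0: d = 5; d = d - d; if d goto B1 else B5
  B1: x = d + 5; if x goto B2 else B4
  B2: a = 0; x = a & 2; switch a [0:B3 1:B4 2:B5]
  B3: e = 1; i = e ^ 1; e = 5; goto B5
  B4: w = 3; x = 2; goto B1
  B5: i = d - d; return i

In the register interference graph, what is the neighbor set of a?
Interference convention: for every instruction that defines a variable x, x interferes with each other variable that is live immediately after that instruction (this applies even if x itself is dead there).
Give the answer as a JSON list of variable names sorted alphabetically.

def/use:
  B0 def {d} use ∅
  B1 def {x} use {d}
  B2 def {a,x} use ∅
  B3 def {e,i} use ∅
  B4 def {w,x} use ∅
  B5 def {i} use {d}

Liveness:
  live B0: ∅→{d}
  live B1: {d}→{d}
  live B2: {d}→{d}
  live B3: {d}→{d}
  live B4: {d}→{d}
  live B5: {d}→∅

Conflict graph:
  a: {d,x}
  d: {a,e,i,w,x}
  e: {d}
  i: {d}
  w: {d}
  x: {a,d}

N(a) = ["d", "x"]

Answer: ["d", "x"]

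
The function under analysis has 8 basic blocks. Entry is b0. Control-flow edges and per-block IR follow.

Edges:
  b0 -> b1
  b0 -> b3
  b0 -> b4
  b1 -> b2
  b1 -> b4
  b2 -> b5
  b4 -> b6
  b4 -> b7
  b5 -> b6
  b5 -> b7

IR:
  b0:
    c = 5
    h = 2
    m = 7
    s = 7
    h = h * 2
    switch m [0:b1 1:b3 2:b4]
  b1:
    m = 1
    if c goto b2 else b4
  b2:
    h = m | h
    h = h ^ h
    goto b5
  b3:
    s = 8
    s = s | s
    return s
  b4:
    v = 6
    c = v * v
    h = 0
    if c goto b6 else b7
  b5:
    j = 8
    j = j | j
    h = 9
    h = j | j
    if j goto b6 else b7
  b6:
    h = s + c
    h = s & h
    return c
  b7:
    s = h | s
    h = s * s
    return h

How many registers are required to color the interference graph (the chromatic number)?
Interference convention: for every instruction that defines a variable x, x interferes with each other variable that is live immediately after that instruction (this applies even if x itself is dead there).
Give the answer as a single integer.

Block summaries:
  b0: def={c,h,m,s} ue=∅
  b1: def={m} ue={c}
  b2: def={h} ue={h,m}
  b3: def={s} ue=∅
  b4: def={c,h,v} ue=∅
  b5: def={h,j} ue=∅
  b6: def={h} ue={c,s}
  b7: def={h,s} ue={h,s}

Backward fixpoint:
  b0: in=∅ out={c,h,s}
  b1: in={c,h,s} out={c,h,m,s}
  b2: in={c,h,m,s} out={c,s}
  b3: in=∅ out=∅
  b4: in={s} out={c,h,s}
  b5: in={c,s} out={c,h,s}
  b6: in={c,s} out=∅
  b7: in={h,s} out=∅

Interference:
  c↔{h,j,m,s}
  h↔{c,j,m,s}
  j↔{c,h,s}
  m↔{c,h,s}
  s↔{c,h,j,m,v}
  v↔{s}

Registers:
  {c,h,j,s} pairwise interfere (4-clique) ⇒ χ ≥ 4
  4-colouring: R0={s}  R1={c,v}  R2={h}  R3={j,m}
  χ = 4

Answer: 4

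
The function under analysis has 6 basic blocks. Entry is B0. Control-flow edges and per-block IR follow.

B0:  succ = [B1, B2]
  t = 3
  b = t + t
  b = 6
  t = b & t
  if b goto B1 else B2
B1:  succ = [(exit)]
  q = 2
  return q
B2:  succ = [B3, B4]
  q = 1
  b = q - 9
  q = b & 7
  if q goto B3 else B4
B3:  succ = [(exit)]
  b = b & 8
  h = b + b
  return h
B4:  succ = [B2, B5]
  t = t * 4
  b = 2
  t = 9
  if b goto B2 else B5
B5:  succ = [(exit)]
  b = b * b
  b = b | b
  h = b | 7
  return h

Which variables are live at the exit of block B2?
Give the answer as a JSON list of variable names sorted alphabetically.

Answer: ["b", "t"]

Derivation:
Block summaries:
  B0: {b,t} / ∅
  B1: {q} / ∅
  B2: {b,q} / ∅
  B3: {b,h} / {b}
  B4: {b,t} / {t}
  B5: {b,h} / {b}

Live sets:
  B0 li=∅ lo={t}
  B1 li=∅ lo=∅
  B2 li={t} lo={b,t}
  B3 li={b} lo=∅
  B4 li={t} lo={b,t}
  B5 li={b} lo=∅

live-out(B2) = ["b", "t"]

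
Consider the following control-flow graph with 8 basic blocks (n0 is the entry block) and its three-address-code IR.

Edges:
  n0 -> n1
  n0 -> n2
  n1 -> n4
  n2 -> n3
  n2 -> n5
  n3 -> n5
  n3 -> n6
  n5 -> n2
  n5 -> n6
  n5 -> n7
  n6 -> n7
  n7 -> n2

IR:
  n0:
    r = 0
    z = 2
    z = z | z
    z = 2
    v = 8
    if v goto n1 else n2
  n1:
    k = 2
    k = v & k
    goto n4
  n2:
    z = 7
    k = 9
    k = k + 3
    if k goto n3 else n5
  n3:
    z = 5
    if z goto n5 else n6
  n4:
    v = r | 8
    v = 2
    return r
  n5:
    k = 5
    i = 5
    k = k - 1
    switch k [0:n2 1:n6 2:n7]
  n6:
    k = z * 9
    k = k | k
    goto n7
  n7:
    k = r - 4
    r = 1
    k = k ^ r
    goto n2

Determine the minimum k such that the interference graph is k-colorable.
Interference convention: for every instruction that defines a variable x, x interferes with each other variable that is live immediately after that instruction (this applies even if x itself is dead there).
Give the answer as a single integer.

Per-block:
  n0 def {r,v,z} use ∅
  n1 def {k} use {v}
  n2 def {k,z} use ∅
  n3 def {z} use ∅
  n4 def {v} use {r}
  n5 def {i,k} use ∅
  n6 def {k} use {z}
  n7 def {k,r} use {r}

Live sets:
  live n0: ∅→{r,v}
  live n1: {r,v}→{r}
  live n2: {r}→{r,z}
  live n3: {r}→{r,z}
  live n4: {r}→∅
  live n5: {r,z}→{r,z}
  live n6: {r,z}→{r}
  live n7: {r}→{r}

Conflict graph:
  i↔{k,r,z}
  k↔{i,r,v,z}
  r↔{i,k,v,z}
  v↔{k,r}
  z↔{i,k,r}

Chromatic number:
  clique {i,k,r,z} ⇒ need ≥ 4
  4-colouring: R0={k}  R1={r}  R2={i,v}  R3={z}
  χ = 4

Answer: 4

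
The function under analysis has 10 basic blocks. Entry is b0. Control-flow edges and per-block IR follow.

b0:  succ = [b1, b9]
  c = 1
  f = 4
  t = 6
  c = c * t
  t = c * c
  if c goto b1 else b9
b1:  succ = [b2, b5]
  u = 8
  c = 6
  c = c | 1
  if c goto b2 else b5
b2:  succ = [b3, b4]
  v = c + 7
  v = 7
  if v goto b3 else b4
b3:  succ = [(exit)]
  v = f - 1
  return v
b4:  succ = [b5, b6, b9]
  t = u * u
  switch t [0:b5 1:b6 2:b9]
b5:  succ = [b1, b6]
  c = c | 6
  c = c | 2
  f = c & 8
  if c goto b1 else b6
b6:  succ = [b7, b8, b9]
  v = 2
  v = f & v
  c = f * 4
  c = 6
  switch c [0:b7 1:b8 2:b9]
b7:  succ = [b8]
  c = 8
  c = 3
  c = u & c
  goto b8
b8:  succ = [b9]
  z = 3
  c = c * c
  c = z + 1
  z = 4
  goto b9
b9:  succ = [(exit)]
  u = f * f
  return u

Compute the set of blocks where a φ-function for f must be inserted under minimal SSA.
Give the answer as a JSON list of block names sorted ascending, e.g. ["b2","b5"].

Answer: ["b1", "b6", "b9"]

Analysis:
idom tree: b1←b0 b2←b1 b3←b2 b4←b2 b5←b1 b6←b1 b7←b6 b8←b6 b9←b0
Dom at joins:
  b1: preds {b0,b5}: {b0} ∩ {b0,b1,b5} = {b0}; idom=b0
  b5: preds {b1,b4}: {b0,b1} ∩ {b0,b1,b2,b4} = {b0,b1}; idom=b1
  b6: preds {b4,b5}: {b0,b1,b2,b4} ∩ {b0,b1,b5} = {b0,b1}; idom=b1
  b8: preds {b6,b7}: {b0,b1,b6} ∩ {b0,b1,b6,b7} = {b0,b1,b6}; idom=b6
  b9: preds {b0,b4,b6,b8}: {b0} ∩ {b0,b1,b2,b4} ∩ {b0,b1,b6} ∩ {b0,b1,b6,b8} = {b0}; idom=b0

DF derivation:
  join b1 pred b0: · stop@b0
  join b1 pred b5: b5→b1 stop@b0
  join b5 pred b1: · stop@b1
  join b5 pred b4: b4→b2 stop@b1
  join b6 pred b4: b4→b2 stop@b1
  join b6 pred b5: b5 stop@b1
  join b8 pred b6: · stop@b6
  join b8 pred b7: b7 stop@b6
  join b9 pred b0: · stop@b0
  join b9 pred b4: b4→b2→b1 stop@b0
  join b9 pred b6: b6→b1 stop@b0
  join b9 pred b8: b8→b6→b1 stop@b0
  b0 → ∅
  b1 → {b1,b9}
  b2 → {b5,b6,b9}
  b3 → ∅
  b4 → {b5,b6,b9}
  b5 → {b1,b6}
  b6 → {b9}
  b7 → {b8}
  b8 → {b9}
  b9 → ∅

φ for f: defs {b0,b5}
  DF⁺ = {b1,b6,b9}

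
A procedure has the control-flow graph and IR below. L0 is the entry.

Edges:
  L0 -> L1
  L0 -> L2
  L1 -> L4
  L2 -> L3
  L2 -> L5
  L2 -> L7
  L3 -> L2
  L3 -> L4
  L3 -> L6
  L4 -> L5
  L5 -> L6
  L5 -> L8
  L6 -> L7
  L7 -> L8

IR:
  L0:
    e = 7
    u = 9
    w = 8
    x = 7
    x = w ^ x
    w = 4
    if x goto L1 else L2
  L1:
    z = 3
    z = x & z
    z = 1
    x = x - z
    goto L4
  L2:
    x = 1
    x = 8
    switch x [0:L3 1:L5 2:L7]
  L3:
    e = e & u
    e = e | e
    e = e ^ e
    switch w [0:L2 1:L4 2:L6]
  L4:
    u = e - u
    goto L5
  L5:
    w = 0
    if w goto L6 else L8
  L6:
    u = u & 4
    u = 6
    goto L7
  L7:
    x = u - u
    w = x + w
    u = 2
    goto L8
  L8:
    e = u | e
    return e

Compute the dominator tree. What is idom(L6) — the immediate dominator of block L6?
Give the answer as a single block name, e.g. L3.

idom tree: L1←L0 L2←L0 L3←L2 L4←L0 L5←L0 L6←L0 L7←L0 L8←L0
Join-block Dom:
  L2: preds {L0,L3}: {L0} ∩ {L0,L2,L3} = {L0}; idom=L0
  L4: preds {L1,L3}: {L0,L1} ∩ {L0,L2,L3} = {L0}; idom=L0
  L5: preds {L2,L4}: {L0,L2} ∩ {L0,L4} = {L0}; idom=L0
  L6: preds {L3,L5}: {L0,L2,L3} ∩ {L0,L5} = {L0}; idom=L0
  L7: preds {L2,L6}: {L0,L2} ∩ {L0,L6} = {L0}; idom=L0
  L8: preds {L5,L7}: {L0,L5} ∩ {L0,L7} = {L0}; idom=L0

idom(L6) = L0

Answer: L0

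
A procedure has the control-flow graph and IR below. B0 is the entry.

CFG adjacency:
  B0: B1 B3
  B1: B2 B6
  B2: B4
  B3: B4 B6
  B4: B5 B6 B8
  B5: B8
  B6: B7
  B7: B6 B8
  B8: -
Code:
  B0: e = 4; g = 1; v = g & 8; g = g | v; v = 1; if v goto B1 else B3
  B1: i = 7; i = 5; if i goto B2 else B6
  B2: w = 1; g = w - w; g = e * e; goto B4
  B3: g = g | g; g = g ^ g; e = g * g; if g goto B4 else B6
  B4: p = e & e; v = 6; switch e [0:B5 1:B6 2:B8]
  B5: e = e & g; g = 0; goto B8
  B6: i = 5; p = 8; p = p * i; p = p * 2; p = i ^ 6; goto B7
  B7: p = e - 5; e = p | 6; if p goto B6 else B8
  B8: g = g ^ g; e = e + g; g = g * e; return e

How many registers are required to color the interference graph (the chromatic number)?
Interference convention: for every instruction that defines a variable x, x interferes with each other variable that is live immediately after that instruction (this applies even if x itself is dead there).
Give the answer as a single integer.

Answer: 4

Derivation:
Per-block:
  B0: {e,g,v} / ∅
  B1: {i} / ∅
  B2: {g,w} / {e}
  B3: {e,g} / {g}
  B4: {p,v} / {e}
  B5: {e,g} / {e,g}
  B6: {i,p} / ∅
  B7: {e,p} / {e}
  B8: {e,g} / {e,g}

Liveness:
  B0: in=∅ out={e,g}
  B1: in={e,g} out={e,g}
  B2: in={e} out={e,g}
  B3: in={g} out={e,g}
  B4: in={e,g} out={e,g}
  B5: in={e,g} out={e,g}
  B6: in={e,g} out={e,g}
  B7: in={e,g} out={e,g}
  B8: in={e,g} out=∅

Interfere edges:
  e↔{g,i,p,v,w}
  g↔{e,i,p,v}
  i↔{e,g,p}
  p↔{e,g,i}
  v↔{e,g}
  w↔{e}

Colouring:
  lower bound: {e,g,i,p} mutually conflict ⇒ χ ≥ 4
  4-colouring: R0={e}  R1={g,w}  R2={i,v}  R3={p}
  χ = 4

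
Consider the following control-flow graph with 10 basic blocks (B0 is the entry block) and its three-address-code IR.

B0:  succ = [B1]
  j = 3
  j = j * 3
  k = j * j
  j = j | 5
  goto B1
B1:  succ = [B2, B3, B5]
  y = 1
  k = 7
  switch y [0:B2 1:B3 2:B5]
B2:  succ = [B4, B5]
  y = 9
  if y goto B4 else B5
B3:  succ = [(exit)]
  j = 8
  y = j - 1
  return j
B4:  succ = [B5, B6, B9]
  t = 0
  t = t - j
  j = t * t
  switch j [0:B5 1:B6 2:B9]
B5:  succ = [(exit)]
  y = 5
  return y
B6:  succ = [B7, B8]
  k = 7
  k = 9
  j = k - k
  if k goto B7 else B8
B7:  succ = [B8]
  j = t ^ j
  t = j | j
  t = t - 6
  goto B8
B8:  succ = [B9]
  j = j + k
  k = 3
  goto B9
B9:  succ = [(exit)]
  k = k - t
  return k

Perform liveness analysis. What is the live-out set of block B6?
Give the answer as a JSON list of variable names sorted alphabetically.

Answer: ["j", "k", "t"]

Derivation:
Per-block:
  B0: def={j,k} ue=∅
  B1: def={k,y} ue=∅
  B2: def={y} ue=∅
  B3: def={j,y} ue=∅
  B4: def={j,t} ue={j}
  B5: def={y} ue=∅
  B6: def={j,k} ue=∅
  B7: def={j,t} ue={j,t}
  B8: def={j,k} ue={j,k}
  B9: def={k} ue={k,t}

Live sets:
  live B0: ∅→{j}
  live B1: {j}→{j,k}
  live B2: {j,k}→{j,k}
  live B3: ∅→∅
  live B4: {j,k}→{k,t}
  live B5: ∅→∅
  live B6: {t}→{j,k,t}
  live B7: {j,k,t}→{j,k,t}
  live B8: {j,k,t}→{k,t}
  live B9: {k,t}→∅

live-out(B6) = ["j", "k", "t"]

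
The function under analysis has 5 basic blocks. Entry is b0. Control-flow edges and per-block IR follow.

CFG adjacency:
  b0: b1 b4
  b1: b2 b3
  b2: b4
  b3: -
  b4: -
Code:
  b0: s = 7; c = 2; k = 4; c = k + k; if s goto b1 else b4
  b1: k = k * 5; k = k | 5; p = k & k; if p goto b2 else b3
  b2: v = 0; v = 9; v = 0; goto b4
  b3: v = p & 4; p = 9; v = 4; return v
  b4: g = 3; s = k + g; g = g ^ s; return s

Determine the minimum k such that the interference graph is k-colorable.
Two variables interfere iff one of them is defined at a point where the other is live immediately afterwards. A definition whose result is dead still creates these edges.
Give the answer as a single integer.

Answer: 3

Working:
def/use:
  b0: {c,k,s} / ∅
  b1: {k,p} / {k}
  b2: {v} / ∅
  b3: {p,v} / {p}
  b4: {g,s} / {k}

Backward fixpoint:
  b0 li=∅ lo={k}
  b1 li={k} lo={k,p}
  b2 li={k} lo={k}
  b3 li={p} lo=∅
  b4 li={k} lo=∅

Interfere edges:
  c — {k,s}
  g — {k,s}
  k — {c,g,p,s,v}
  p — {k}
  s — {c,g,k}
  v — {k}

Chromatic number:
  {c,k,s} pairwise interfere (3-clique) ⇒ χ ≥ 3
  assign c→R2 g→R2 k→R0 p→R1 s→R1 v→R1 — no edge inside a register ⇒ χ ≤ 3
  χ = 3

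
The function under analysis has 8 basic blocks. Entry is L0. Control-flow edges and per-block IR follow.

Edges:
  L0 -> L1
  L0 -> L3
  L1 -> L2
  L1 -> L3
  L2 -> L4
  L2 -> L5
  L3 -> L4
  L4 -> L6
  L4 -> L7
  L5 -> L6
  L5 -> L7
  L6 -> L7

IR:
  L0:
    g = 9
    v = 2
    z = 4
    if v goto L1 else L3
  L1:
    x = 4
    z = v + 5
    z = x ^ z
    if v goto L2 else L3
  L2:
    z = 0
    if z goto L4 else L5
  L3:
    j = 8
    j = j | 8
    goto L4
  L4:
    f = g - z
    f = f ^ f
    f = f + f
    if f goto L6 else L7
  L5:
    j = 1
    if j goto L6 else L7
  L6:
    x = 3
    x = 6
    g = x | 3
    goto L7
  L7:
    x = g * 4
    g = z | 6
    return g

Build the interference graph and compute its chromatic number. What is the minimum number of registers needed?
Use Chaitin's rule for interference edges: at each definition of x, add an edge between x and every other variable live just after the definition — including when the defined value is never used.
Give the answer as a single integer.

Answer: 4

Derivation:
def/use:
  L0 def {g,v,z} use ∅
  L1 def {x,z} use {v}
  L2 def {z} use ∅
  L3 def {j} use ∅
  L4 def {f} use {g,z}
  L5 def {j} use ∅
  L6 def {g,x} use ∅
  L7 def {g,x} use {g,z}

Liveness:
  L0: in=∅ out={g,v,z}
  L1: in={g,v} out={g,z}
  L2: in={g} out={g,z}
  L3: in={g,z} out={g,z}
  L4: in={g,z} out={g,z}
  L5: in={g,z} out={g,z}
  L6: in={z} out={g,z}
  L7: in={g,z} out=∅

Interference:
  f — {g,z}
  g — {f,j,v,x,z}
  j — {g,z}
  v — {g,x,z}
  x — {g,v,z}
  z — {f,g,j,v,x}

Chromatic number:
  {g,v,x,z} pairwise interfere (4-clique) ⇒ χ ≥ 4
  4-colouring: c0={g}  c1={z}  c2={f,j,v}  c3={x}
  χ = 4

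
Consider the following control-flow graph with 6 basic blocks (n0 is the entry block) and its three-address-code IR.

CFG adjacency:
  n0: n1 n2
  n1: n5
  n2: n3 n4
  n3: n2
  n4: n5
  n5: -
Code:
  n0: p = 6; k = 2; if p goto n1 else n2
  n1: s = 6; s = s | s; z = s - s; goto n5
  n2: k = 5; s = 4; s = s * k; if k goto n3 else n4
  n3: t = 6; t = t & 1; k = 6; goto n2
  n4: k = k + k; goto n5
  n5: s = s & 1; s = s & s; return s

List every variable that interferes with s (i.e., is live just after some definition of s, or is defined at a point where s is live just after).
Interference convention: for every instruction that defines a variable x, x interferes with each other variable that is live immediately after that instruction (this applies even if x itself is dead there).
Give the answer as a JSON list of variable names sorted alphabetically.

Per-block:
  n0: def={k,p} ue=∅
  n1: def={s,z} ue=∅
  n2: def={k,s} ue=∅
  n3: def={k,t} ue=∅
  n4: def={k} ue={k}
  n5: def={s} ue={s}

Liveness:
  n0 li=∅ lo=∅
  n1 li=∅ lo={s}
  n2 li=∅ lo={k,s}
  n3 li=∅ lo=∅
  n4 li={k,s} lo={s}
  n5 li={s} lo=∅

Conflict graph:
  k↔{p,s}
  p↔{k}
  s↔{k,z}
  t↔∅
  z↔{s}

N(s) = ["k", "z"]

Answer: ["k", "z"]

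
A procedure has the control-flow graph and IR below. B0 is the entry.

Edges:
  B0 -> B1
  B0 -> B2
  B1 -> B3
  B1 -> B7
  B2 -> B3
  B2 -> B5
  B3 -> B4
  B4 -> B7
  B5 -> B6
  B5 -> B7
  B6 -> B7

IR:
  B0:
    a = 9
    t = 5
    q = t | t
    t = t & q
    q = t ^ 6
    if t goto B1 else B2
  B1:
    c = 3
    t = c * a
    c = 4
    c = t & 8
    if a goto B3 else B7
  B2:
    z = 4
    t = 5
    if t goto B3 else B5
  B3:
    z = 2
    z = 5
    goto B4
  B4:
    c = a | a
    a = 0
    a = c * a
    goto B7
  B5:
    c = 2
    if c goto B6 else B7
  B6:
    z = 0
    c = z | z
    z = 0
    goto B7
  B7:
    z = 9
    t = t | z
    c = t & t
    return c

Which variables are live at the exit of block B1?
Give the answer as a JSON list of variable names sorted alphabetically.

Block summaries:
  B0 def {a,q,t} use ∅
  B1 def {c,t} use {a}
  B2 def {t,z} use ∅
  B3 def {z} use ∅
  B4 def {a,c} use {a}
  B5 def {c} use ∅
  B6 def {c,z} use ∅
  B7 def {c,t,z} use {t}

Live sets:
  B0 li=∅ lo={a}
  B1 li={a} lo={a,t}
  B2 li={a} lo={a,t}
  B3 li={a,t} lo={a,t}
  B4 li={a,t} lo={t}
  B5 li={t} lo={t}
  B6 li={t} lo={t}
  B7 li={t} lo=∅

live-out(B1) = ["a", "t"]

Answer: ["a", "t"]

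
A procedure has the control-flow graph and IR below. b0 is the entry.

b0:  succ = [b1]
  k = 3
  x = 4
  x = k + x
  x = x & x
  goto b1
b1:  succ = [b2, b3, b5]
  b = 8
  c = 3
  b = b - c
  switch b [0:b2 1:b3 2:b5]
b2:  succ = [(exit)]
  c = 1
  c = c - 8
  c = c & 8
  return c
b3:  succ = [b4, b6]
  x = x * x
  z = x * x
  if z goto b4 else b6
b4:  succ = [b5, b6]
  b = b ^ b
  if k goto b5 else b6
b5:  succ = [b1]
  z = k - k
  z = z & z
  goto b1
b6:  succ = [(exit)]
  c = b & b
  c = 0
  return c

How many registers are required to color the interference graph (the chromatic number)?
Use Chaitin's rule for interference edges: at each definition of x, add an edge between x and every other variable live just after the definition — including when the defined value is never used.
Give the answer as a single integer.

Answer: 4

Analysis:
Per-block:
  b0 def {k,x} use ∅
  b1 def {b,c} use ∅
  b2 def {c} use ∅
  b3 def {x,z} use {x}
  b4 def {b} use {b,k}
  b5 def {z} use {k}
  b6 def {c} use {b}

Live sets:
  live b0: ∅→{k,x}
  live b1: {k,x}→{b,k,x}
  live b2: ∅→∅
  live b3: {b,k,x}→{b,k,x}
  live b4: {b,k,x}→{b,k,x}
  live b5: {k,x}→{k,x}
  live b6: {b}→∅

Interference:
  b — {c,k,x,z}
  c — {b,k,x}
  k — {b,c,x,z}
  x — {b,c,k,z}
  z — {b,k,x}

Colouring:
  lower bound: {b,c,k,x} mutually conflict ⇒ χ ≥ 4
  assign b→r0 c→r3 k→r1 x→r2 z→r3 — no edge inside a register ⇒ χ ≤ 4
  χ = 4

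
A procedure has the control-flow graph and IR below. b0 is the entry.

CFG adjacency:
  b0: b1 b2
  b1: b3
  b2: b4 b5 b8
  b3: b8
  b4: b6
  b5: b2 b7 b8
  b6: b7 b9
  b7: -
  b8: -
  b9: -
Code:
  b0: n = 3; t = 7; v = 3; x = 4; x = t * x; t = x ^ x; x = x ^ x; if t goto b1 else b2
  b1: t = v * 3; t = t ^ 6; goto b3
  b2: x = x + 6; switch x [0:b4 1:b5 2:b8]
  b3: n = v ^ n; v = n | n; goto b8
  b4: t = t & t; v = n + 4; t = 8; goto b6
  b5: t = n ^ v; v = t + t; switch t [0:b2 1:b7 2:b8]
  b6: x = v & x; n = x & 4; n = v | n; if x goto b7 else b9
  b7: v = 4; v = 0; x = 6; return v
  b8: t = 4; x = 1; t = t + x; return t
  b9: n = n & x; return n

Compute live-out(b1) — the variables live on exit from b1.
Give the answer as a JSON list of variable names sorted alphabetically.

Answer: ["n", "v"]

Analysis:
Per-block:
  b0 def {n,t,v,x} use ∅
  b1 def {t} use {v}
  b2 def {x} use {x}
  b3 def {n,v} use {n,v}
  b4 def {t,v} use {n,t}
  b5 def {t,v} use {n,v}
  b6 def {n,x} use {v,x}
  b7 def {v,x} use ∅
  b8 def {t,x} use ∅
  b9 def {n} use {n,x}

Backward fixpoint:
  b0: in=∅ out={n,t,v,x}
  b1: in={n,v} out={n,v}
  b2: in={n,t,v,x} out={n,t,v,x}
  b3: in={n,v} out=∅
  b4: in={n,t,x} out={v,x}
  b5: in={n,v,x} out={n,t,v,x}
  b6: in={v,x} out={n,x}
  b7: in=∅ out=∅
  b8: in=∅ out=∅
  b9: in={n,x} out=∅

live-out(b1) = ["n", "v"]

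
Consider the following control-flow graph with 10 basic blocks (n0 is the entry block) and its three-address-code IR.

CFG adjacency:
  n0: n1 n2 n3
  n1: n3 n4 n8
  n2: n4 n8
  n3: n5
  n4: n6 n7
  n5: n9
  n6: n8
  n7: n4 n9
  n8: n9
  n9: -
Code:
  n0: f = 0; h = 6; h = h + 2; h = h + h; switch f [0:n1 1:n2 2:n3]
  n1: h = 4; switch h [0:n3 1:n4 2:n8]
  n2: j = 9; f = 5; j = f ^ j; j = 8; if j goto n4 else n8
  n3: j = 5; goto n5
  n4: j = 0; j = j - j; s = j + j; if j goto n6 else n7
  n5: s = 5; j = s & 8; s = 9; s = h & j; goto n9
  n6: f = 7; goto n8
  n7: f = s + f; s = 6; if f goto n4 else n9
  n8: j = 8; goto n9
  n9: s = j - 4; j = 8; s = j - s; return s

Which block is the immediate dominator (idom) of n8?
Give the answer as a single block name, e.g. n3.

idom tree: n1←n0 n2←n0 n3←n0 n4←n0 n5←n3 n6←n4 n7←n4 n8←n0 n9←n0
Join-block Dom:
  n3: preds {n0,n1}: {n0} ∩ {n0,n1} = {n0}; idom=n0
  n4: preds {n1,n2,n7}: {n0,n1} ∩ {n0,n2} ∩ {n0,n4,n7} = {n0}; idom=n0
  n8: preds {n1,n2,n6}: {n0,n1} ∩ {n0,n2} ∩ {n0,n4,n6} = {n0}; idom=n0
  n9: preds {n5,n7,n8}: {n0,n3,n5} ∩ {n0,n4,n7} ∩ {n0,n8} = {n0}; idom=n0

idom(n8) = n0

Answer: n0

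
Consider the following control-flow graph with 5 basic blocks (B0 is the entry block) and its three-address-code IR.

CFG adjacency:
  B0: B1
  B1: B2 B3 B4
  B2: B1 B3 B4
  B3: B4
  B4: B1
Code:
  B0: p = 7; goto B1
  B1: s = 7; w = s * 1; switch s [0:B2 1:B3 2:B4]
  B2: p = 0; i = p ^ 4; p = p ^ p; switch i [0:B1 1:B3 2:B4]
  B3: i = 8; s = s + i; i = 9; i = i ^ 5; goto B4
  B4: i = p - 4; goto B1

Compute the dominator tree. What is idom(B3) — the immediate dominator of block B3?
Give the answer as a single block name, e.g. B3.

Answer: B1

Analysis:
idom tree: B1←B0 B2←B1 B3←B1 B4←B1
Join-block Dom:
  B1: preds {B0,B2,B4}: {B0} ∩ {B0,B1,B2} ∩ {B0,B1,B4} = {B0}; idom=B0
  B3: preds {B1,B2}: {B0,B1} ∩ {B0,B1,B2} = {B0,B1}; idom=B1
  B4: preds {B1,B2,B3}: {B0,B1} ∩ {B0,B1,B2} ∩ {B0,B1,B3} = {B0,B1}; idom=B1

idom(B3) = B1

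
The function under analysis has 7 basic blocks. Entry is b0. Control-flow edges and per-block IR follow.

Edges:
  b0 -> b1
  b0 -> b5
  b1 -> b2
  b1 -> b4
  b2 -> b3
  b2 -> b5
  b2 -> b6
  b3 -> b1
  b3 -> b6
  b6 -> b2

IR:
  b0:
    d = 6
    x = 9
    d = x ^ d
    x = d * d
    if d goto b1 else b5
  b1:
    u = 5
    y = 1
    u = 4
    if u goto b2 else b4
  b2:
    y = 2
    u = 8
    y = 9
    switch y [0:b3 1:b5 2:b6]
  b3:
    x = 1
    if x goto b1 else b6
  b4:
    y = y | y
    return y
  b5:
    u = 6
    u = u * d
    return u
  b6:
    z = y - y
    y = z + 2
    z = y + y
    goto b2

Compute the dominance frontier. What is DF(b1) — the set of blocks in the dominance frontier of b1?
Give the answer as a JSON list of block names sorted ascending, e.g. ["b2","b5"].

Answer: ["b1", "b5"]

Analysis:
idom tree: b1←b0 b2←b1 b3←b2 b4←b1 b5←b0 b6←b2
Join-block Dom:
  b1: preds {b0,b3}: {b0} ∩ {b0,b1,b2,b3} = {b0}; idom=b0
  b2: preds {b1,b6}: {b0,b1} ∩ {b0,b1,b2,b6} = {b0,b1}; idom=b1
  b5: preds {b0,b2}: {b0} ∩ {b0,b1,b2} = {b0}; idom=b0
  b6: preds {b2,b3}: {b0,b1,b2} ∩ {b0,b1,b2,b3} = {b0,b1,b2}; idom=b2

DF walk-up:
  b1←b0: walk · to b0
  b1←b3: walk b3→b2→b1 to b0
  b2←b1: walk · to b1
  b2←b6: walk b6→b2 to b1
  b5←b0: walk · to b0
  b5←b2: walk b2→b1 to b0
  b6←b2: walk · to b2
  b6←b3: walk b3 to b2
  b0 → ∅
  b1 → {b1,b5}
  b2 → {b1,b2,b5}
  b3 → {b1,b6}
  b4 → ∅
  b5 → ∅
  b6 → {b2}

DF(b1) = ["b1", "b5"]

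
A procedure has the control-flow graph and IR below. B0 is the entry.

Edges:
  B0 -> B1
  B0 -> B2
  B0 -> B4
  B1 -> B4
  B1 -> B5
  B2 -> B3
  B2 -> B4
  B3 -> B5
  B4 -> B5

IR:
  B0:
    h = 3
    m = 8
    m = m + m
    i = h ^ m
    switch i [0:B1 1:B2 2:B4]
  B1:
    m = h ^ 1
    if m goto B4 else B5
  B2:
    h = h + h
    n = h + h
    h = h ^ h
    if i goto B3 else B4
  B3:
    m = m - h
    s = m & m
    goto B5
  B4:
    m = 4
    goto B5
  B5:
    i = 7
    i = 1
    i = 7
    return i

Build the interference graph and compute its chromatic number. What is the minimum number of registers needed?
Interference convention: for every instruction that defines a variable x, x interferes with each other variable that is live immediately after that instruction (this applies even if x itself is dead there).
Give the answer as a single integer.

def/use:
  B0: {h,i,m} / ∅
  B1: {m} / {h}
  B2: {h,n} / {h,i}
  B3: {m,s} / {h,m}
  B4: {m} / ∅
  B5: {i} / ∅

Liveness:
  B0 li=∅ lo={h,i,m}
  B1 li={h} lo=∅
  B2 li={h,i,m} lo={h,m}
  B3 li={h,m} lo=∅
  B4 li=∅ lo=∅
  B5 li=∅ lo=∅

Conflict graph:
  h — {i,m,n}
  i — {h,m,n}
  m — {h,i,n}
  n — {h,i,m}
  s — ∅

Colouring:
  {h,i,m,n} pairwise interfere (4-clique) ⇒ χ ≥ 4
  4-colouring: r0={h,s}  r1={i}  r2={m}  r3={n}
  χ = 4

Answer: 4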